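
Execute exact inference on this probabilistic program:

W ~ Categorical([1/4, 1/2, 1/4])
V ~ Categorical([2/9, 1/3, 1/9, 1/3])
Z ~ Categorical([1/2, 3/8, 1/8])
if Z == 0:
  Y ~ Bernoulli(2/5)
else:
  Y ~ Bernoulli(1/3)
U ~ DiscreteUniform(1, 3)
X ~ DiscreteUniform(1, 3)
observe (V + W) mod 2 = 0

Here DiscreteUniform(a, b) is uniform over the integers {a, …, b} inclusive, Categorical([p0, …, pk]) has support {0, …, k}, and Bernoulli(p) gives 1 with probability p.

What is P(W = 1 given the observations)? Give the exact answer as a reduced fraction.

Enumerate traces; 324 have nonzero weight after conditioning:
  (W=0, V=0, Z=0, Y=0, U=1, X=1) weight 1/540
  (W=0, V=0, Z=0, Y=0, U=1, X=2) weight 1/540
  (W=0, V=0, Z=0, Y=0, U=1, X=3) weight 1/540
  (W=0, V=0, Z=0, Y=0, U=2, X=1) weight 1/540
  (W=0, V=0, Z=0, Y=0, U=2, X=2) weight 1/540
  (W=0, V=0, Z=0, Y=0, U=2, X=3) weight 1/540
  (W=0, V=0, Z=0, Y=0, U=3, X=1) weight 1/540
  (W=0, V=0, Z=0, Y=0, U=3, X=2) weight 1/540
  (W=1, V=1, Z=0, Y=0, U=1, X=1) weight 1/180
  (W=2, V=0, Z=0, Y=0, U=1, X=1) weight 1/540
  … 314 more
Group by W:
  weight(W=0) = 1/12
  weight(W=1) = 1/3
  weight(W=2) = 1/12
Total weight = 1/12 + 1/3 + 1/12 = 1/2
P(W=0 | obs) = 1/12 / 1/2 = 1/6
P(W=1 | obs) = 1/3 / 1/2 = 2/3
P(W=2 | obs) = 1/12 / 1/2 = 1/6

P(W = 1 | obs) = 2/3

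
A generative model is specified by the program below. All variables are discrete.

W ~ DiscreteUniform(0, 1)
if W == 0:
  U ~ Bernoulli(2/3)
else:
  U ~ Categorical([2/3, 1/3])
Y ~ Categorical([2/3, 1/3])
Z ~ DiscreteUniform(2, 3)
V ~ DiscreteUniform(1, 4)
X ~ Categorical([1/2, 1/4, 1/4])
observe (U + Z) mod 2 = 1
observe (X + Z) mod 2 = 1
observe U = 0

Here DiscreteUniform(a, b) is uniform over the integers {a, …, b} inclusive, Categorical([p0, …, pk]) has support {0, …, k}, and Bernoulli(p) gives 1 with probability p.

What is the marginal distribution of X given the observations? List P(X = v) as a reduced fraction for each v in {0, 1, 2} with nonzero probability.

P(X=0) = 2/3, P(X=2) = 1/3

Enumerate traces; 32 have nonzero weight after conditioning:
  (W=0, U=0, Y=0, Z=3, V=1, X=0) weight 1/144
  (W=0, U=0, Y=0, Z=3, V=1, X=2) weight 1/288
  (W=0, U=0, Y=0, Z=3, V=2, X=0) weight 1/144
  (W=0, U=0, Y=0, Z=3, V=2, X=2) weight 1/288
  (W=0, U=0, Y=0, Z=3, V=3, X=0) weight 1/144
  (W=0, U=0, Y=0, Z=3, V=3, X=2) weight 1/288
  (W=0, U=0, Y=0, Z=3, V=4, X=0) weight 1/144
  (W=0, U=0, Y=0, Z=3, V=4, X=2) weight 1/288
  … 24 more
Group by X:
  weight(X=0) = 1/8
  weight(X=2) = 1/16
Total weight = 1/8 + 1/16 = 3/16
P(X=0 | obs) = 1/8 / 3/16 = 2/3
P(X=2 | obs) = 1/16 / 3/16 = 1/3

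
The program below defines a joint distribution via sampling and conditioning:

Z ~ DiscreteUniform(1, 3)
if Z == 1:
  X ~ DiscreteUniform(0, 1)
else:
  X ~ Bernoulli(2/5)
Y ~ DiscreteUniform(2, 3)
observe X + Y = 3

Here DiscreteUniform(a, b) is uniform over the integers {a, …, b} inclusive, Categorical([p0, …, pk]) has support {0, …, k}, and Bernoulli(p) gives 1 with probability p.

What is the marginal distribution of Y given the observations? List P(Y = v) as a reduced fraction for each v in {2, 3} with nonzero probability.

P(Y=2) = 13/30, P(Y=3) = 17/30

Enumerate traces; 6 have nonzero weight after conditioning:
  (Z=1, X=0, Y=3) weight 1/12
  (Z=1, X=1, Y=2) weight 1/12
  (Z=2, X=0, Y=3) weight 1/10
  (Z=2, X=1, Y=2) weight 1/15
  (Z=3, X=0, Y=3) weight 1/10
  (Z=3, X=1, Y=2) weight 1/15
Group by Y:
  weight(Y=2) = 13/60
  weight(Y=3) = 17/60
Total weight = 13/60 + 17/60 = 1/2
P(Y=2 | obs) = 13/60 / 1/2 = 13/30
P(Y=3 | obs) = 17/60 / 1/2 = 17/30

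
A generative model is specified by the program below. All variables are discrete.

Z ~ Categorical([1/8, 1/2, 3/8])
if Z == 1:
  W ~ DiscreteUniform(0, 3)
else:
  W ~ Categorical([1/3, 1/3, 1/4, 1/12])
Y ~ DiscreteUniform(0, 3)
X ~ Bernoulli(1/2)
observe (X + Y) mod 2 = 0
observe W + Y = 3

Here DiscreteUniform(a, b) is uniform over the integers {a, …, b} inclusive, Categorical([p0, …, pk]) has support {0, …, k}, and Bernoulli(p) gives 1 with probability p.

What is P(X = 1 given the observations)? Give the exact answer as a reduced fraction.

P(X = 1 | obs) = 13/24

Enumerate traces; 12 have nonzero weight after conditioning:
  (Z=0, W=0, Y=3, X=1) weight 1/192
  (Z=0, W=1, Y=2, X=0) weight 1/192
  (Z=0, W=2, Y=1, X=1) weight 1/256
  (Z=0, W=3, Y=0, X=0) weight 1/768
  (Z=1, W=0, Y=3, X=1) weight 1/64
  (Z=1, W=1, Y=2, X=0) weight 1/64
  (Z=1, W=2, Y=1, X=1) weight 1/64
  (Z=1, W=3, Y=0, X=0) weight 1/64
  … 4 more
Group by X:
  weight(X=0) = 11/192
  weight(X=1) = 13/192
Total weight = 11/192 + 13/192 = 1/8
P(X=0 | obs) = 11/192 / 1/8 = 11/24
P(X=1 | obs) = 13/192 / 1/8 = 13/24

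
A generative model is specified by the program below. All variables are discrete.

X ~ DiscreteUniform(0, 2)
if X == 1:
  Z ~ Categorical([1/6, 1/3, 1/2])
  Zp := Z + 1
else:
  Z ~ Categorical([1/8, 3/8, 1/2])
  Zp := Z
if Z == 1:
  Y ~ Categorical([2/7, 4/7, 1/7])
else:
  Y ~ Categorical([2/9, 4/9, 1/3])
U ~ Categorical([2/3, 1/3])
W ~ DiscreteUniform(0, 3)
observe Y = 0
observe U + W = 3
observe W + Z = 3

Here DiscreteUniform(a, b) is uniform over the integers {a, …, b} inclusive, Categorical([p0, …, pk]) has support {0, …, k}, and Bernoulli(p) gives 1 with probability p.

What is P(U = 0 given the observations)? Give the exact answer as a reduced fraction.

Enumerate traces; 6 have nonzero weight after conditioning:
  (X=0, Z=0, Y=0, U=0, W=3) weight 1/648
  (X=0, Z=1, Y=0, U=1, W=2) weight 1/336
  (X=1, Z=0, Y=0, U=0, W=3) weight 1/486
  (X=1, Z=1, Y=0, U=1, W=2) weight 1/378
  (X=2, Z=0, Y=0, U=0, W=3) weight 1/648
  (X=2, Z=1, Y=0, U=1, W=2) weight 1/336
Group by U:
  weight(U=0) = 5/972
  weight(U=1) = 13/1512
Total weight = 5/972 + 13/1512 = 187/13608
P(U=0 | obs) = 5/972 / 187/13608 = 70/187
P(U=1 | obs) = 13/1512 / 187/13608 = 117/187

P(U = 0 | obs) = 70/187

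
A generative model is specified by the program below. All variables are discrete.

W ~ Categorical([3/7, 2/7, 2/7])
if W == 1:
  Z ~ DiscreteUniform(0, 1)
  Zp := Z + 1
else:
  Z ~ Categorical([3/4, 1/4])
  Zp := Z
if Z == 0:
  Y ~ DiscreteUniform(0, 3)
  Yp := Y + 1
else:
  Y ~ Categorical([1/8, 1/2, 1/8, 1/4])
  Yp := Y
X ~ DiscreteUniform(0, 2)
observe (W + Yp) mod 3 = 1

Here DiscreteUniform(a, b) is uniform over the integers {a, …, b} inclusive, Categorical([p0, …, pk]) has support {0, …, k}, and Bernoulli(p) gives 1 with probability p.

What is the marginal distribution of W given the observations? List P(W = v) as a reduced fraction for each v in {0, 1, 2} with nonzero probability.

P(W=0) = 24/41, P(W=1) = 10/41, P(W=2) = 7/41

Enumerate traces; 24 have nonzero weight after conditioning:
  (W=0, Z=0, Y=0, X=0) weight 3/112
  (W=0, Z=0, Y=0, X=1) weight 3/112
  (W=0, Z=0, Y=0, X=2) weight 3/112
  (W=0, Z=0, Y=3, X=0) weight 3/112
  (W=0, Z=0, Y=3, X=1) weight 3/112
  (W=0, Z=0, Y=3, X=2) weight 3/112
  (W=0, Z=1, Y=1, X=0) weight 1/56
  (W=0, Z=1, Y=1, X=1) weight 1/56
  (W=1, Z=0, Y=2, X=0) weight 1/84
  (W=2, Z=0, Y=1, X=0) weight 1/56
  … 14 more
Group by W:
  weight(W=0) = 3/14
  weight(W=1) = 5/56
  weight(W=2) = 1/16
Total weight = 3/14 + 5/56 + 1/16 = 41/112
P(W=0 | obs) = 3/14 / 41/112 = 24/41
P(W=1 | obs) = 5/56 / 41/112 = 10/41
P(W=2 | obs) = 1/16 / 41/112 = 7/41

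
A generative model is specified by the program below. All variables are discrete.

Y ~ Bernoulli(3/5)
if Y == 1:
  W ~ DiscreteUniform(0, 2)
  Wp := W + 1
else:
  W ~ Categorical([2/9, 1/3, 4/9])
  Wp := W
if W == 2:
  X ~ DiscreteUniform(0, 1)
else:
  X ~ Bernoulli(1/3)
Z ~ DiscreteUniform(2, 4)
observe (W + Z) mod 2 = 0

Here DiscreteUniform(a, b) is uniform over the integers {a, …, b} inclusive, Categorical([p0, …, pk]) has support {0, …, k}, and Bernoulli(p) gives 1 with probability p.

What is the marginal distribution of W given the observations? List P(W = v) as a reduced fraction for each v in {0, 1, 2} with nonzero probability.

P(W=0) = 26/75, P(W=1) = 1/5, P(W=2) = 34/75

Enumerate traces; 20 have nonzero weight after conditioning:
  (Y=0, W=0, X=0, Z=2) weight 8/405
  (Y=0, W=0, X=0, Z=4) weight 8/405
  (Y=0, W=0, X=1, Z=2) weight 4/405
  (Y=0, W=0, X=1, Z=4) weight 4/405
  (Y=0, W=1, X=0, Z=3) weight 4/135
  (Y=0, W=1, X=1, Z=3) weight 2/135
  (Y=0, W=2, X=0, Z=2) weight 4/135
  (Y=0, W=2, X=0, Z=4) weight 4/135
  … 12 more
Group by W:
  weight(W=0) = 26/135
  weight(W=1) = 1/9
  weight(W=2) = 34/135
Total weight = 26/135 + 1/9 + 34/135 = 5/9
P(W=0 | obs) = 26/135 / 5/9 = 26/75
P(W=1 | obs) = 1/9 / 5/9 = 1/5
P(W=2 | obs) = 34/135 / 5/9 = 34/75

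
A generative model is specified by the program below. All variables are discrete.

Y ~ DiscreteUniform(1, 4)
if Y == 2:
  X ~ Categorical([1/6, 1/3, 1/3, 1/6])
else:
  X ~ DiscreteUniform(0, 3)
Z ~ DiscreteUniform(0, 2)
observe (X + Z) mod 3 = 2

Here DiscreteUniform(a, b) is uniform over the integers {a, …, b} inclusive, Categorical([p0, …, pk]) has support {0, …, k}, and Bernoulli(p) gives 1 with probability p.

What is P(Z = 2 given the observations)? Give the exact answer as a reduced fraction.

P(Z = 2 | obs) = 11/24

Enumerate traces; 16 have nonzero weight after conditioning:
  (Y=1, X=0, Z=2) weight 1/48
  (Y=1, X=1, Z=1) weight 1/48
  (Y=1, X=2, Z=0) weight 1/48
  (Y=1, X=3, Z=2) weight 1/48
  (Y=2, X=0, Z=2) weight 1/72
  (Y=2, X=1, Z=1) weight 1/36
  (Y=2, X=2, Z=0) weight 1/36
  (Y=2, X=3, Z=2) weight 1/72
  … 8 more
Group by Z:
  weight(Z=0) = 13/144
  weight(Z=1) = 13/144
  weight(Z=2) = 11/72
Total weight = 13/144 + 13/144 + 11/72 = 1/3
P(Z=0 | obs) = 13/144 / 1/3 = 13/48
P(Z=1 | obs) = 13/144 / 1/3 = 13/48
P(Z=2 | obs) = 11/72 / 1/3 = 11/24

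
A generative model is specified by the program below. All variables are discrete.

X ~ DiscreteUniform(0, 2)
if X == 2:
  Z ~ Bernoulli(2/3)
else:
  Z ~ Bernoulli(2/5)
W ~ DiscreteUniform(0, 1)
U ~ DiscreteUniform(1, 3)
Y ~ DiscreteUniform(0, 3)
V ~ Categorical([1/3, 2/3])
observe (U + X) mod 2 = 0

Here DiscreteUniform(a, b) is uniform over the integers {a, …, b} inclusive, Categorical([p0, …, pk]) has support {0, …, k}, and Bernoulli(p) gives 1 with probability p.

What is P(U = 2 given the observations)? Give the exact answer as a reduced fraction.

P(U = 2 | obs) = 1/2

Enumerate traces; 128 have nonzero weight after conditioning:
  (X=0, Z=0, W=0, U=2, Y=0, V=0) weight 1/360
  (X=0, Z=0, W=0, U=2, Y=0, V=1) weight 1/180
  (X=0, Z=0, W=0, U=2, Y=1, V=0) weight 1/360
  (X=0, Z=0, W=0, U=2, Y=1, V=1) weight 1/180
  (X=0, Z=0, W=0, U=2, Y=2, V=0) weight 1/360
  (X=0, Z=0, W=0, U=2, Y=2, V=1) weight 1/180
  (X=0, Z=0, W=0, U=2, Y=3, V=0) weight 1/360
  (X=0, Z=0, W=0, U=2, Y=3, V=1) weight 1/180
  (X=1, Z=0, W=0, U=1, Y=0, V=0) weight 1/360
  (X=1, Z=0, W=0, U=3, Y=0, V=0) weight 1/360
  … 118 more
Group by U:
  weight(U=1) = 1/9
  weight(U=2) = 2/9
  weight(U=3) = 1/9
Total weight = 1/9 + 2/9 + 1/9 = 4/9
P(U=1 | obs) = 1/9 / 4/9 = 1/4
P(U=2 | obs) = 2/9 / 4/9 = 1/2
P(U=3 | obs) = 1/9 / 4/9 = 1/4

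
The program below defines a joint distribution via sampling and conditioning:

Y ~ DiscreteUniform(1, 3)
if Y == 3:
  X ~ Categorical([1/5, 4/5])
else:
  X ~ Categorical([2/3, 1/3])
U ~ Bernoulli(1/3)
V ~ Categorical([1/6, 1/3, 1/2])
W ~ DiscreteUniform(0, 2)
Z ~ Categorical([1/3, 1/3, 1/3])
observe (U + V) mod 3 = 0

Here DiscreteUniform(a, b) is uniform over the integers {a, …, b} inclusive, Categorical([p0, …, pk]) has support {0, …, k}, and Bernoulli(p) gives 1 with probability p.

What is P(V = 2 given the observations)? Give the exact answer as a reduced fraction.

Enumerate traces; 108 have nonzero weight after conditioning:
  (Y=1, X=0, U=0, V=0, W=0, Z=0) weight 2/729
  (Y=1, X=0, U=0, V=0, W=0, Z=1) weight 2/729
  (Y=1, X=0, U=0, V=0, W=0, Z=2) weight 2/729
  (Y=1, X=0, U=0, V=0, W=1, Z=0) weight 2/729
  (Y=1, X=0, U=0, V=0, W=1, Z=1) weight 2/729
  (Y=1, X=0, U=0, V=0, W=1, Z=2) weight 2/729
  (Y=1, X=0, U=0, V=0, W=2, Z=0) weight 2/729
  (Y=1, X=0, U=0, V=0, W=2, Z=1) weight 2/729
  (Y=1, X=0, U=1, V=2, W=0, Z=0) weight 1/243
  … 99 more
Group by V:
  weight(V=0) = 1/9
  weight(V=2) = 1/6
Total weight = 1/9 + 1/6 = 5/18
P(V=0 | obs) = 1/9 / 5/18 = 2/5
P(V=2 | obs) = 1/6 / 5/18 = 3/5

P(V = 2 | obs) = 3/5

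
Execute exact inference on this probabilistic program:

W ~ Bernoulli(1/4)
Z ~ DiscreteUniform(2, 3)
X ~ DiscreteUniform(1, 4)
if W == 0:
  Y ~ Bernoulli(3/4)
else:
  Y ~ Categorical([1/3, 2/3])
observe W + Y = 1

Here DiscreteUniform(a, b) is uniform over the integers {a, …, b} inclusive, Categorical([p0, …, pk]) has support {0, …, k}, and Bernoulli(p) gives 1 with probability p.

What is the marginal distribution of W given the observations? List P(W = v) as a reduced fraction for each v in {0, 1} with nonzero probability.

Enumerate traces; 16 have nonzero weight after conditioning:
  (W=0, Z=2, X=1, Y=1) weight 9/128
  (W=0, Z=2, X=2, Y=1) weight 9/128
  (W=0, Z=2, X=3, Y=1) weight 9/128
  (W=0, Z=2, X=4, Y=1) weight 9/128
  (W=0, Z=3, X=1, Y=1) weight 9/128
  (W=0, Z=3, X=2, Y=1) weight 9/128
  (W=0, Z=3, X=3, Y=1) weight 9/128
  (W=0, Z=3, X=4, Y=1) weight 9/128
  (W=1, Z=2, X=1, Y=0) weight 1/96
  … 7 more
Group by W:
  weight(W=0) = 9/16
  weight(W=1) = 1/12
Total weight = 9/16 + 1/12 = 31/48
P(W=0 | obs) = 9/16 / 31/48 = 27/31
P(W=1 | obs) = 1/12 / 31/48 = 4/31

P(W=0) = 27/31, P(W=1) = 4/31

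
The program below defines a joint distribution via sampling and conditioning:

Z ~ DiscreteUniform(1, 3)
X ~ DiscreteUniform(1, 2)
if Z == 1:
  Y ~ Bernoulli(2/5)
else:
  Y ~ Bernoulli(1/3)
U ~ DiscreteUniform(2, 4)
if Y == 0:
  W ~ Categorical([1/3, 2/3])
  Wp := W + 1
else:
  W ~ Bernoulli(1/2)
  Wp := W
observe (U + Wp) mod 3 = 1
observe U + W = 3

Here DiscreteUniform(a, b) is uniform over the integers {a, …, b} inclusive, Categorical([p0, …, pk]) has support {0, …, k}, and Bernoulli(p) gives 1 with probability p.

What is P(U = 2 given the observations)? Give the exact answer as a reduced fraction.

Enumerate traces; 12 have nonzero weight after conditioning:
  (Z=1, X=1, Y=0, U=2, W=1) weight 1/45
  (Z=1, X=1, Y=0, U=3, W=0) weight 1/90
  (Z=1, X=2, Y=0, U=2, W=1) weight 1/45
  (Z=1, X=2, Y=0, U=3, W=0) weight 1/90
  (Z=2, X=1, Y=0, U=2, W=1) weight 2/81
  (Z=2, X=1, Y=0, U=3, W=0) weight 1/81
  (Z=2, X=2, Y=0, U=2, W=1) weight 2/81
  (Z=2, X=2, Y=0, U=3, W=0) weight 1/81
  … 4 more
Group by U:
  weight(U=2) = 58/405
  weight(U=3) = 29/405
Total weight = 58/405 + 29/405 = 29/135
P(U=2 | obs) = 58/405 / 29/135 = 2/3
P(U=3 | obs) = 29/405 / 29/135 = 1/3

P(U = 2 | obs) = 2/3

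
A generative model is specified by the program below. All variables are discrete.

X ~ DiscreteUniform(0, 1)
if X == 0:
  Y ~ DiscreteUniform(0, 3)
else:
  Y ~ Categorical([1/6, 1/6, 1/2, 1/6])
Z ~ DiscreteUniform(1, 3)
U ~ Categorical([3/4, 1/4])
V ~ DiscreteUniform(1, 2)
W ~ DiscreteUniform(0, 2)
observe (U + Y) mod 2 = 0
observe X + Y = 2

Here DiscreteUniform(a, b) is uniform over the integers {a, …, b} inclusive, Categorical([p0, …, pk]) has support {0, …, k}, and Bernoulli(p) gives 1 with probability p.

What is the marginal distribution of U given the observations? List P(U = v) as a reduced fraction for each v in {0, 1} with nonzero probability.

Enumerate traces; 36 have nonzero weight after conditioning:
  (X=0, Y=2, Z=1, U=0, V=1, W=0) weight 1/192
  (X=0, Y=2, Z=1, U=0, V=1, W=1) weight 1/192
  (X=0, Y=2, Z=1, U=0, V=1, W=2) weight 1/192
  (X=0, Y=2, Z=1, U=0, V=2, W=0) weight 1/192
  (X=0, Y=2, Z=1, U=0, V=2, W=1) weight 1/192
  (X=0, Y=2, Z=1, U=0, V=2, W=2) weight 1/192
  (X=0, Y=2, Z=2, U=0, V=1, W=0) weight 1/192
  (X=0, Y=2, Z=2, U=0, V=1, W=1) weight 1/192
  (X=1, Y=1, Z=1, U=1, V=1, W=0) weight 1/864
  … 27 more
Group by U:
  weight(U=0) = 3/32
  weight(U=1) = 1/48
Total weight = 3/32 + 1/48 = 11/96
P(U=0 | obs) = 3/32 / 11/96 = 9/11
P(U=1 | obs) = 1/48 / 11/96 = 2/11

P(U=0) = 9/11, P(U=1) = 2/11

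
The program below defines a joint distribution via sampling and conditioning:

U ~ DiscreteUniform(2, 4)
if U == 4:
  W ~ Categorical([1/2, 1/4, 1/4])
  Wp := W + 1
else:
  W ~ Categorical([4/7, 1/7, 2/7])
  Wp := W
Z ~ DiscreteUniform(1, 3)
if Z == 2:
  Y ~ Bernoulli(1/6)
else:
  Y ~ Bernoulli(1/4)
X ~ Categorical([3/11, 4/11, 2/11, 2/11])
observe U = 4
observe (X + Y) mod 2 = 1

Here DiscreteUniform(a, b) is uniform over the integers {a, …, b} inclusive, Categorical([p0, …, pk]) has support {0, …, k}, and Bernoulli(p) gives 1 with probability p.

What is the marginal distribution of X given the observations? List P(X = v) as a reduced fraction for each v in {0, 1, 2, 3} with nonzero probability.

Enumerate traces; 36 have nonzero weight after conditioning:
  (U=4, W=0, Z=1, Y=0, X=1) weight 1/66
  (U=4, W=0, Z=1, Y=0, X=3) weight 1/132
  (U=4, W=0, Z=1, Y=1, X=0) weight 1/264
  (U=4, W=0, Z=1, Y=1, X=2) weight 1/396
  (U=4, W=0, Z=2, Y=0, X=1) weight 5/297
  (U=4, W=0, Z=2, Y=0, X=3) weight 5/594
  (U=4, W=0, Z=2, Y=1, X=0) weight 1/396
  (U=4, W=0, Z=2, Y=1, X=2) weight 1/594
  … 28 more
Group by X:
  weight(X=0) = 2/99
  weight(X=1) = 28/297
  weight(X=2) = 4/297
  weight(X=3) = 14/297
Total weight = 2/99 + 28/297 + 4/297 + 14/297 = 52/297
P(X=0 | obs) = 2/99 / 52/297 = 3/26
P(X=1 | obs) = 28/297 / 52/297 = 7/13
P(X=2 | obs) = 4/297 / 52/297 = 1/13
P(X=3 | obs) = 14/297 / 52/297 = 7/26

P(X=0) = 3/26, P(X=1) = 7/13, P(X=2) = 1/13, P(X=3) = 7/26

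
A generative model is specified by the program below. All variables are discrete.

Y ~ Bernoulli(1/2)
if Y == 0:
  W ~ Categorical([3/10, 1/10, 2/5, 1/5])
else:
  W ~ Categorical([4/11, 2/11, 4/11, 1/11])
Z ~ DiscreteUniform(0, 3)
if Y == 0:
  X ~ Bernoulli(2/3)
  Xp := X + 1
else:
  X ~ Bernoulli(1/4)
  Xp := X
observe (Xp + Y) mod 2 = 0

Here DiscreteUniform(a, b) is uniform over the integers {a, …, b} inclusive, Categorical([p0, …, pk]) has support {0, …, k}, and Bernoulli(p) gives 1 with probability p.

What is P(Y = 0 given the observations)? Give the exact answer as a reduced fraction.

Enumerate traces; 32 have nonzero weight after conditioning:
  (Y=0, W=0, Z=0, X=1) weight 1/40
  (Y=0, W=0, Z=1, X=1) weight 1/40
  (Y=0, W=0, Z=2, X=1) weight 1/40
  (Y=0, W=0, Z=3, X=1) weight 1/40
  (Y=0, W=1, Z=0, X=1) weight 1/120
  (Y=0, W=1, Z=1, X=1) weight 1/120
  (Y=0, W=1, Z=2, X=1) weight 1/120
  (Y=0, W=1, Z=3, X=1) weight 1/120
  (Y=1, W=0, Z=0, X=1) weight 1/88
  … 23 more
Group by Y:
  weight(Y=0) = 1/3
  weight(Y=1) = 1/8
Total weight = 1/3 + 1/8 = 11/24
P(Y=0 | obs) = 1/3 / 11/24 = 8/11
P(Y=1 | obs) = 1/8 / 11/24 = 3/11

P(Y = 0 | obs) = 8/11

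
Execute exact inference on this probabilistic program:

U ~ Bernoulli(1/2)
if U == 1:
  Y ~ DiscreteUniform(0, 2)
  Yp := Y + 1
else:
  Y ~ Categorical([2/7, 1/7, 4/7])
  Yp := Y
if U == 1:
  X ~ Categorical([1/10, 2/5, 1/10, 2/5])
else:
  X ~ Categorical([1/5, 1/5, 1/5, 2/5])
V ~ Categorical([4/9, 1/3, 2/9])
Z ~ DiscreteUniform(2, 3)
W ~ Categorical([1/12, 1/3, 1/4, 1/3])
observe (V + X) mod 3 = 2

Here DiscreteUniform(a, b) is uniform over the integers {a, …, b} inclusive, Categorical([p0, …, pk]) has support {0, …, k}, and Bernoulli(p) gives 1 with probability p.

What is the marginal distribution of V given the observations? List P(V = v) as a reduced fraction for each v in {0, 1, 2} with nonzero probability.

Enumerate traces; 192 have nonzero weight after conditioning:
  (U=0, Y=0, X=0, V=2, Z=2, W=0) weight 1/3780
  (U=0, Y=0, X=0, V=2, Z=2, W=1) weight 1/945
  (U=0, Y=0, X=0, V=2, Z=2, W=2) weight 1/1260
  (U=0, Y=0, X=0, V=2, Z=2, W=3) weight 1/945
  (U=0, Y=0, X=0, V=2, Z=3, W=0) weight 1/3780
  (U=0, Y=0, X=0, V=2, Z=3, W=1) weight 1/945
  (U=0, Y=0, X=0, V=2, Z=3, W=2) weight 1/1260
  (U=0, Y=0, X=0, V=2, Z=3, W=3) weight 1/945
  (U=0, Y=0, X=1, V=1, Z=2, W=0) weight 1/2520
  (U=0, Y=0, X=2, V=0, Z=2, W=0) weight 1/1890
  … 182 more
Group by V:
  weight(V=0) = 1/15
  weight(V=1) = 1/10
  weight(V=2) = 11/90
Total weight = 1/15 + 1/10 + 11/90 = 13/45
P(V=0 | obs) = 1/15 / 13/45 = 3/13
P(V=1 | obs) = 1/10 / 13/45 = 9/26
P(V=2 | obs) = 11/90 / 13/45 = 11/26

P(V=0) = 3/13, P(V=1) = 9/26, P(V=2) = 11/26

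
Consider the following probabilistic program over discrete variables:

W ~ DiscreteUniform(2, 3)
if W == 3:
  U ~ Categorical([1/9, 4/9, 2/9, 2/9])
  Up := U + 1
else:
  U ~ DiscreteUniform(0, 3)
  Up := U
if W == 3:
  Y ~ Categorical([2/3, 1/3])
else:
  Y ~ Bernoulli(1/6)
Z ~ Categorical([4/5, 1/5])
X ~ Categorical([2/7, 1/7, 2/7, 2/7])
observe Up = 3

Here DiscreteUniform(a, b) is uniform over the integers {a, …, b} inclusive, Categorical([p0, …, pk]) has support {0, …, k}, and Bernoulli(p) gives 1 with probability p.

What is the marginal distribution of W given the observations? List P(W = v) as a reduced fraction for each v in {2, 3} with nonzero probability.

Enumerate traces; 32 have nonzero weight after conditioning:
  (W=2, U=3, Y=0, Z=0, X=0) weight 1/42
  (W=2, U=3, Y=0, Z=0, X=1) weight 1/84
  (W=2, U=3, Y=0, Z=0, X=2) weight 1/42
  (W=2, U=3, Y=0, Z=0, X=3) weight 1/42
  (W=2, U=3, Y=0, Z=1, X=0) weight 1/168
  (W=2, U=3, Y=0, Z=1, X=1) weight 1/336
  (W=2, U=3, Y=0, Z=1, X=2) weight 1/168
  (W=2, U=3, Y=0, Z=1, X=3) weight 1/168
  (W=3, U=2, Y=0, Z=0, X=0) weight 16/945
  … 23 more
Group by W:
  weight(W=2) = 1/8
  weight(W=3) = 1/9
Total weight = 1/8 + 1/9 = 17/72
P(W=2 | obs) = 1/8 / 17/72 = 9/17
P(W=3 | obs) = 1/9 / 17/72 = 8/17

P(W=2) = 9/17, P(W=3) = 8/17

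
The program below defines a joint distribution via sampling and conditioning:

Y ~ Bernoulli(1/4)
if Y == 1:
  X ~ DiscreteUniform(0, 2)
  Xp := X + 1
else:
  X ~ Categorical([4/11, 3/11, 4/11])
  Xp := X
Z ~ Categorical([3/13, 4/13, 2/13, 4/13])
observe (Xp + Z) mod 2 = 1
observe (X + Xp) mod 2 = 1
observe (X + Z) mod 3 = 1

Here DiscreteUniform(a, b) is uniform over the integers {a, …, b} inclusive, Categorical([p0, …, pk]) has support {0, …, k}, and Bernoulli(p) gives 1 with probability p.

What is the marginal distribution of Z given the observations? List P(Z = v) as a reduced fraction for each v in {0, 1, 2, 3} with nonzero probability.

Enumerate traces; 2 have nonzero weight after conditioning:
  (Y=1, X=1, Z=3) weight 1/39
  (Y=1, X=2, Z=2) weight 1/78
Group by Z:
  weight(Z=2) = 1/78
  weight(Z=3) = 1/39
Total weight = 1/78 + 1/39 = 1/26
P(Z=2 | obs) = 1/78 / 1/26 = 1/3
P(Z=3 | obs) = 1/39 / 1/26 = 2/3

P(Z=2) = 1/3, P(Z=3) = 2/3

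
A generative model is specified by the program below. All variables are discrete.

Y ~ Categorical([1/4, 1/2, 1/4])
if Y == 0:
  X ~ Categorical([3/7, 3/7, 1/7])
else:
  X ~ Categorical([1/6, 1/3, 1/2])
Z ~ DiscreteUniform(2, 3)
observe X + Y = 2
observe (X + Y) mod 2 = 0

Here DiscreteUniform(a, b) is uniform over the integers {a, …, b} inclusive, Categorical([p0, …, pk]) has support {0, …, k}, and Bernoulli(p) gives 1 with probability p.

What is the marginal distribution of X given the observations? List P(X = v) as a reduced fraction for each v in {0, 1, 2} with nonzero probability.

Enumerate traces; 6 have nonzero weight after conditioning:
  (Y=0, X=2, Z=2) weight 1/56
  (Y=0, X=2, Z=3) weight 1/56
  (Y=1, X=1, Z=2) weight 1/12
  (Y=1, X=1, Z=3) weight 1/12
  (Y=2, X=0, Z=2) weight 1/48
  (Y=2, X=0, Z=3) weight 1/48
Group by X:
  weight(X=0) = 1/24
  weight(X=1) = 1/6
  weight(X=2) = 1/28
Total weight = 1/24 + 1/6 + 1/28 = 41/168
P(X=0 | obs) = 1/24 / 41/168 = 7/41
P(X=1 | obs) = 1/6 / 41/168 = 28/41
P(X=2 | obs) = 1/28 / 41/168 = 6/41

P(X=0) = 7/41, P(X=1) = 28/41, P(X=2) = 6/41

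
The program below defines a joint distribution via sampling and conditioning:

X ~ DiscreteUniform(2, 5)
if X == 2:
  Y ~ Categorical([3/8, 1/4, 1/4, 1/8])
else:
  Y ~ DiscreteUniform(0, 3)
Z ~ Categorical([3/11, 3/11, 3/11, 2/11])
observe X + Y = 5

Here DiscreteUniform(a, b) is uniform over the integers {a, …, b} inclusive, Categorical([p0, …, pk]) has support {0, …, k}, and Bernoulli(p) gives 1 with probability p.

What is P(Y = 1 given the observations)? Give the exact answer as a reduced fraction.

P(Y = 1 | obs) = 2/7

Enumerate traces; 16 have nonzero weight after conditioning:
  (X=2, Y=3, Z=0) weight 3/352
  (X=2, Y=3, Z=1) weight 3/352
  (X=2, Y=3, Z=2) weight 3/352
  (X=2, Y=3, Z=3) weight 1/176
  (X=3, Y=2, Z=0) weight 3/176
  (X=3, Y=2, Z=1) weight 3/176
  (X=3, Y=2, Z=2) weight 3/176
  (X=3, Y=2, Z=3) weight 1/88
  (X=4, Y=1, Z=0) weight 3/176
  (X=5, Y=0, Z=0) weight 3/176
  … 6 more
Group by Y:
  weight(Y=0) = 1/16
  weight(Y=1) = 1/16
  weight(Y=2) = 1/16
  weight(Y=3) = 1/32
Total weight = 1/16 + 1/16 + 1/16 + 1/32 = 7/32
P(Y=0 | obs) = 1/16 / 7/32 = 2/7
P(Y=1 | obs) = 1/16 / 7/32 = 2/7
P(Y=2 | obs) = 1/16 / 7/32 = 2/7
P(Y=3 | obs) = 1/32 / 7/32 = 1/7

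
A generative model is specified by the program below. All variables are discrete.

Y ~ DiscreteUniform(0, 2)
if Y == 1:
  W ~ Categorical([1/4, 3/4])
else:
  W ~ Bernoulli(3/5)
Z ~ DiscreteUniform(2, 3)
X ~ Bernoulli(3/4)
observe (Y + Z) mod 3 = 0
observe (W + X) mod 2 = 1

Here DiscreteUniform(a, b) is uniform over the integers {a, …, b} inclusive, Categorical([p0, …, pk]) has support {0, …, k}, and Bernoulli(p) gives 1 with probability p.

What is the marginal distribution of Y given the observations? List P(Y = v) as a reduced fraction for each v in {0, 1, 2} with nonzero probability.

Enumerate traces; 4 have nonzero weight after conditioning:
  (Y=0, W=0, Z=3, X=1) weight 1/20
  (Y=0, W=1, Z=3, X=0) weight 1/40
  (Y=1, W=0, Z=2, X=1) weight 1/32
  (Y=1, W=1, Z=2, X=0) weight 1/32
Group by Y:
  weight(Y=0) = 3/40
  weight(Y=1) = 1/16
Total weight = 3/40 + 1/16 = 11/80
P(Y=0 | obs) = 3/40 / 11/80 = 6/11
P(Y=1 | obs) = 1/16 / 11/80 = 5/11

P(Y=0) = 6/11, P(Y=1) = 5/11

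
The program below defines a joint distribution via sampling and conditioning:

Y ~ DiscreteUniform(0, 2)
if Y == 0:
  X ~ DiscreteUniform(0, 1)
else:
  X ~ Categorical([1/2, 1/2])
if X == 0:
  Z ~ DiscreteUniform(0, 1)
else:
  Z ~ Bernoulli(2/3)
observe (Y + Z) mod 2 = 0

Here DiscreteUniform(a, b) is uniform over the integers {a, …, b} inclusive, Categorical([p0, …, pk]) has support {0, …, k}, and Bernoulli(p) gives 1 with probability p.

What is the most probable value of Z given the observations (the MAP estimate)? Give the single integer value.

argmax_v P(Z = v | obs) = 0

Enumerate traces; 6 have nonzero weight after conditioning:
  (Y=0, X=0, Z=0) weight 1/12
  (Y=0, X=1, Z=0) weight 1/18
  (Y=1, X=0, Z=1) weight 1/12
  (Y=1, X=1, Z=1) weight 1/9
  (Y=2, X=0, Z=0) weight 1/12
  (Y=2, X=1, Z=0) weight 1/18
Group by Z:
  weight(Z=0) = 5/18
  weight(Z=1) = 7/36
Total weight = 5/18 + 7/36 = 17/36
P(Z=0 | obs) = 5/18 / 17/36 = 10/17
P(Z=1 | obs) = 7/36 / 17/36 = 7/17
argmax = 0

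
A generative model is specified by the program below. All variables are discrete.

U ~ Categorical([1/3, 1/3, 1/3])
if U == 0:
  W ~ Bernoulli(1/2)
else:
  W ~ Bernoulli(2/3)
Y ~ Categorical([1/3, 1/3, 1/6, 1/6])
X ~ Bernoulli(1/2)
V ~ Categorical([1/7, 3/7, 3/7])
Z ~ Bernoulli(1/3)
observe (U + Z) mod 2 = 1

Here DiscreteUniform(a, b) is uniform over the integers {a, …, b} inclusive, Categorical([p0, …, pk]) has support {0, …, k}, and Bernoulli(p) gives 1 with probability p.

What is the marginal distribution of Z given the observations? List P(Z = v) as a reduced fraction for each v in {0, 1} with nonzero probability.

Enumerate traces; 144 have nonzero weight after conditioning:
  (U=0, W=0, Y=0, X=0, V=0, Z=1) weight 1/756
  (U=0, W=0, Y=0, X=0, V=1, Z=1) weight 1/252
  (U=0, W=0, Y=0, X=0, V=2, Z=1) weight 1/252
  (U=0, W=0, Y=0, X=1, V=0, Z=1) weight 1/756
  (U=0, W=0, Y=0, X=1, V=1, Z=1) weight 1/252
  (U=0, W=0, Y=0, X=1, V=2, Z=1) weight 1/252
  (U=0, W=0, Y=1, X=0, V=0, Z=1) weight 1/756
  (U=0, W=0, Y=1, X=0, V=1, Z=1) weight 1/252
  (U=1, W=0, Y=0, X=0, V=0, Z=0) weight 1/567
  … 135 more
Group by Z:
  weight(Z=0) = 2/9
  weight(Z=1) = 2/9
Total weight = 2/9 + 2/9 = 4/9
P(Z=0 | obs) = 2/9 / 4/9 = 1/2
P(Z=1 | obs) = 2/9 / 4/9 = 1/2

P(Z=0) = 1/2, P(Z=1) = 1/2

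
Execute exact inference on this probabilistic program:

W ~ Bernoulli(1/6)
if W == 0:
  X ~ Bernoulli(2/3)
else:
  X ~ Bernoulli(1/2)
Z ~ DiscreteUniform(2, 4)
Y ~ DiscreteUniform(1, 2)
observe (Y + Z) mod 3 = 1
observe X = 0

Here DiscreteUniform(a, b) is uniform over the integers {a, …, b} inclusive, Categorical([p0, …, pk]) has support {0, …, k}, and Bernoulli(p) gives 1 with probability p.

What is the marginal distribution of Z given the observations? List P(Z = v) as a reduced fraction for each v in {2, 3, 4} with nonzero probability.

P(Z=2) = 1/2, P(Z=3) = 1/2

Enumerate traces; 4 have nonzero weight after conditioning:
  (W=0, X=0, Z=2, Y=2) weight 5/108
  (W=0, X=0, Z=3, Y=1) weight 5/108
  (W=1, X=0, Z=2, Y=2) weight 1/72
  (W=1, X=0, Z=3, Y=1) weight 1/72
Group by Z:
  weight(Z=2) = 13/216
  weight(Z=3) = 13/216
Total weight = 13/216 + 13/216 = 13/108
P(Z=2 | obs) = 13/216 / 13/108 = 1/2
P(Z=3 | obs) = 13/216 / 13/108 = 1/2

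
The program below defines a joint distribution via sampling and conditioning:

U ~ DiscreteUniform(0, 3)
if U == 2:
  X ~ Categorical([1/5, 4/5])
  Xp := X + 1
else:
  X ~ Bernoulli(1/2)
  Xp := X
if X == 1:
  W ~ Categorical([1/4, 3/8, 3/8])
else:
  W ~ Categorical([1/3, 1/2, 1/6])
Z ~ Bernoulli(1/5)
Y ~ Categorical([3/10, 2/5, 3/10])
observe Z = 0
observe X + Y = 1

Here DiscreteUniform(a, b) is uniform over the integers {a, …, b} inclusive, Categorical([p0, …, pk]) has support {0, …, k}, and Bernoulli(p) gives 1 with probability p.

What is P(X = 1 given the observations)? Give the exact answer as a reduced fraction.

Enumerate traces; 24 have nonzero weight after conditioning:
  (U=0, X=0, W=0, Z=0, Y=1) weight 1/75
  (U=0, X=0, W=1, Z=0, Y=1) weight 1/50
  (U=0, X=0, W=2, Z=0, Y=1) weight 1/150
  (U=0, X=1, W=0, Z=0, Y=0) weight 3/400
  (U=0, X=1, W=1, Z=0, Y=0) weight 9/800
  (U=0, X=1, W=2, Z=0, Y=0) weight 9/800
  (U=1, X=0, W=0, Z=0, Y=1) weight 1/75
  (U=1, X=0, W=1, Z=0, Y=1) weight 1/50
  … 16 more
Group by X:
  weight(X=0) = 17/125
  weight(X=1) = 69/500
Total weight = 17/125 + 69/500 = 137/500
P(X=0 | obs) = 17/125 / 137/500 = 68/137
P(X=1 | obs) = 69/500 / 137/500 = 69/137

P(X = 1 | obs) = 69/137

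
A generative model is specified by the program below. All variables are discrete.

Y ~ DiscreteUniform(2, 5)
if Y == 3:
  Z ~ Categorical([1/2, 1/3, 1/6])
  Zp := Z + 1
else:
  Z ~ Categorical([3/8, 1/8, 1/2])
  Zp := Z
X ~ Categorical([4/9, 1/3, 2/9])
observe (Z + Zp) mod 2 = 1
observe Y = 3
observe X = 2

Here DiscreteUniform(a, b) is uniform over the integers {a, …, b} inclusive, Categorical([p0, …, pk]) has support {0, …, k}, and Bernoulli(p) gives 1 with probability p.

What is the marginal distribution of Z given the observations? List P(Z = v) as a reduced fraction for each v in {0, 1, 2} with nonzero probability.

Enumerate traces; 3 have nonzero weight after conditioning:
  (Y=3, Z=0, X=2) weight 1/36
  (Y=3, Z=1, X=2) weight 1/54
  (Y=3, Z=2, X=2) weight 1/108
Group by Z:
  weight(Z=0) = 1/36
  weight(Z=1) = 1/54
  weight(Z=2) = 1/108
Total weight = 1/36 + 1/54 + 1/108 = 1/18
P(Z=0 | obs) = 1/36 / 1/18 = 1/2
P(Z=1 | obs) = 1/54 / 1/18 = 1/3
P(Z=2 | obs) = 1/108 / 1/18 = 1/6

P(Z=0) = 1/2, P(Z=1) = 1/3, P(Z=2) = 1/6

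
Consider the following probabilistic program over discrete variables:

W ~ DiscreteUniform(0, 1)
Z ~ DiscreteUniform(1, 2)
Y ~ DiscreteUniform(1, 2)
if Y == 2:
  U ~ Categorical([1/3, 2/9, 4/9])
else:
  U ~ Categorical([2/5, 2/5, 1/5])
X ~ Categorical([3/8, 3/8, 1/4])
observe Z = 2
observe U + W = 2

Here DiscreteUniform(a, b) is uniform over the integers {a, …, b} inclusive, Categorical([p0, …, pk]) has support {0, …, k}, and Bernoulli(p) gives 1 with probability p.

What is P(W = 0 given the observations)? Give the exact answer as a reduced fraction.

Enumerate traces; 12 have nonzero weight after conditioning:
  (W=0, Z=2, Y=1, U=2, X=0) weight 3/320
  (W=0, Z=2, Y=1, U=2, X=1) weight 3/320
  (W=0, Z=2, Y=1, U=2, X=2) weight 1/160
  (W=0, Z=2, Y=2, U=2, X=0) weight 1/48
  (W=0, Z=2, Y=2, U=2, X=1) weight 1/48
  (W=0, Z=2, Y=2, U=2, X=2) weight 1/72
  (W=1, Z=2, Y=1, U=1, X=0) weight 3/160
  (W=1, Z=2, Y=1, U=1, X=1) weight 3/160
  … 4 more
Group by W:
  weight(W=0) = 29/360
  weight(W=1) = 7/90
Total weight = 29/360 + 7/90 = 19/120
P(W=0 | obs) = 29/360 / 19/120 = 29/57
P(W=1 | obs) = 7/90 / 19/120 = 28/57

P(W = 0 | obs) = 29/57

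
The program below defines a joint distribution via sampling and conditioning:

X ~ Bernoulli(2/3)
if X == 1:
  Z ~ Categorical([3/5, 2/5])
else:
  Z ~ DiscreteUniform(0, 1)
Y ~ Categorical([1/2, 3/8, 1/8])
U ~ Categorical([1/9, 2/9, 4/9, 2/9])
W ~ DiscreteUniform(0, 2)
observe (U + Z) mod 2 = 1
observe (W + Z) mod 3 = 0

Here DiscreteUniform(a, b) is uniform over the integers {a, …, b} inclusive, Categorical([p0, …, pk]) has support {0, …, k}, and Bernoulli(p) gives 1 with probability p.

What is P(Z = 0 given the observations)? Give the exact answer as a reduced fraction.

Enumerate traces; 24 have nonzero weight after conditioning:
  (X=0, Z=0, Y=0, U=1, W=0) weight 1/162
  (X=0, Z=0, Y=0, U=3, W=0) weight 1/162
  (X=0, Z=0, Y=1, U=1, W=0) weight 1/216
  (X=0, Z=0, Y=1, U=3, W=0) weight 1/216
  (X=0, Z=0, Y=2, U=1, W=0) weight 1/648
  (X=0, Z=0, Y=2, U=3, W=0) weight 1/648
  (X=0, Z=1, Y=0, U=0, W=2) weight 1/324
  (X=0, Z=1, Y=0, U=2, W=2) weight 1/81
  … 16 more
Group by Z:
  weight(Z=0) = 34/405
  weight(Z=1) = 13/162
Total weight = 34/405 + 13/162 = 133/810
P(Z=0 | obs) = 34/405 / 133/810 = 68/133
P(Z=1 | obs) = 13/162 / 133/810 = 65/133

P(Z = 0 | obs) = 68/133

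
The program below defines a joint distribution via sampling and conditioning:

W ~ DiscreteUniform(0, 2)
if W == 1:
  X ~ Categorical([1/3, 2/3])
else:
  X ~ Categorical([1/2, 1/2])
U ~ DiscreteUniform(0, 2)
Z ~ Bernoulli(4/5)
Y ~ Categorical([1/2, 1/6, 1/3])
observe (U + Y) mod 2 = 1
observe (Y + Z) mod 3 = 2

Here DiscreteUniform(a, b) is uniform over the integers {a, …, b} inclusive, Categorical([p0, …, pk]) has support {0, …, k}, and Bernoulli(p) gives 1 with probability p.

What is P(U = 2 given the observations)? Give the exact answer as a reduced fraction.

P(U = 2 | obs) = 2/5

Enumerate traces; 18 have nonzero weight after conditioning:
  (W=0, X=0, U=0, Z=1, Y=1) weight 1/135
  (W=0, X=0, U=1, Z=0, Y=2) weight 1/270
  (W=0, X=0, U=2, Z=1, Y=1) weight 1/135
  (W=0, X=1, U=0, Z=1, Y=1) weight 1/135
  (W=0, X=1, U=1, Z=0, Y=2) weight 1/270
  (W=0, X=1, U=2, Z=1, Y=1) weight 1/135
  (W=1, X=0, U=0, Z=1, Y=1) weight 2/405
  (W=1, X=0, U=1, Z=0, Y=2) weight 1/405
  … 10 more
Group by U:
  weight(U=0) = 2/45
  weight(U=1) = 1/45
  weight(U=2) = 2/45
Total weight = 2/45 + 1/45 + 2/45 = 1/9
P(U=0 | obs) = 2/45 / 1/9 = 2/5
P(U=1 | obs) = 1/45 / 1/9 = 1/5
P(U=2 | obs) = 2/45 / 1/9 = 2/5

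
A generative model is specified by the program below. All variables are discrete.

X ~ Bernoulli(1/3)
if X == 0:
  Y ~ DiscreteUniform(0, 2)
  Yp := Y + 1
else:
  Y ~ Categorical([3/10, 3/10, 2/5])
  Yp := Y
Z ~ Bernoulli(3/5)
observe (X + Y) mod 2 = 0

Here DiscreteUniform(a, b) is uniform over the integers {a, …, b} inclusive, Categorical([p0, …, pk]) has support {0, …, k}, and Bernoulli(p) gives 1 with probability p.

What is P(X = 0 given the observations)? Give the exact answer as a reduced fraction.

Enumerate traces; 6 have nonzero weight after conditioning:
  (X=0, Y=0, Z=0) weight 4/45
  (X=0, Y=0, Z=1) weight 2/15
  (X=0, Y=2, Z=0) weight 4/45
  (X=0, Y=2, Z=1) weight 2/15
  (X=1, Y=1, Z=0) weight 1/25
  (X=1, Y=1, Z=1) weight 3/50
Group by X:
  weight(X=0) = 4/9
  weight(X=1) = 1/10
Total weight = 4/9 + 1/10 = 49/90
P(X=0 | obs) = 4/9 / 49/90 = 40/49
P(X=1 | obs) = 1/10 / 49/90 = 9/49

P(X = 0 | obs) = 40/49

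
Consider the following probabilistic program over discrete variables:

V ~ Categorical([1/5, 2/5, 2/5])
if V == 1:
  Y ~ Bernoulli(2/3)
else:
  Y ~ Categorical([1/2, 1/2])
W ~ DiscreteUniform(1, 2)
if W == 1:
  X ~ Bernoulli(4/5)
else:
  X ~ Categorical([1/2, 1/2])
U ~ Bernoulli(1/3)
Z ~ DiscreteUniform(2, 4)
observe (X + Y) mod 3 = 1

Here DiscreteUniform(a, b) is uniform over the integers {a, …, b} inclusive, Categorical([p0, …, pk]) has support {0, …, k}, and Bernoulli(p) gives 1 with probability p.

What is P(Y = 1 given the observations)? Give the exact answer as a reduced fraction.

P(Y = 1 | obs) = 119/288

Enumerate traces; 72 have nonzero weight after conditioning:
  (V=0, Y=0, W=1, X=1, U=0, Z=2) weight 2/225
  (V=0, Y=0, W=1, X=1, U=0, Z=3) weight 2/225
  (V=0, Y=0, W=1, X=1, U=0, Z=4) weight 2/225
  (V=0, Y=0, W=1, X=1, U=1, Z=2) weight 1/225
  (V=0, Y=0, W=1, X=1, U=1, Z=3) weight 1/225
  (V=0, Y=0, W=1, X=1, U=1, Z=4) weight 1/225
  (V=0, Y=0, W=2, X=1, U=0, Z=2) weight 1/180
  (V=0, Y=0, W=2, X=1, U=0, Z=3) weight 1/180
  (V=0, Y=1, W=1, X=0, U=0, Z=2) weight 1/450
  … 63 more
Group by Y:
  weight(Y=0) = 169/600
  weight(Y=1) = 119/600
Total weight = 169/600 + 119/600 = 12/25
P(Y=0 | obs) = 169/600 / 12/25 = 169/288
P(Y=1 | obs) = 119/600 / 12/25 = 119/288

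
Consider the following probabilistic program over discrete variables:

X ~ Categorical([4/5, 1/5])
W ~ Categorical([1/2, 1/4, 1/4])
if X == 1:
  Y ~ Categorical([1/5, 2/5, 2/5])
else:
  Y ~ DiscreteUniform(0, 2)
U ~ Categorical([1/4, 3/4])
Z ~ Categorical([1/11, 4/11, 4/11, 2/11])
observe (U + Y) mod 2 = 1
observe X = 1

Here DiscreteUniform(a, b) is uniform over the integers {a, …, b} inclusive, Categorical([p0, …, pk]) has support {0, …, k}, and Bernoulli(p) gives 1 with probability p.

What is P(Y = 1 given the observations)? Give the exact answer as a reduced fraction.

P(Y = 1 | obs) = 2/11

Enumerate traces; 36 have nonzero weight after conditioning:
  (X=1, W=0, Y=0, U=1, Z=0) weight 3/2200
  (X=1, W=0, Y=0, U=1, Z=1) weight 3/550
  (X=1, W=0, Y=0, U=1, Z=2) weight 3/550
  (X=1, W=0, Y=0, U=1, Z=3) weight 3/1100
  (X=1, W=0, Y=1, U=0, Z=0) weight 1/1100
  (X=1, W=0, Y=1, U=0, Z=1) weight 1/275
  (X=1, W=0, Y=1, U=0, Z=2) weight 1/275
  (X=1, W=0, Y=1, U=0, Z=3) weight 1/550
  (X=1, W=0, Y=2, U=1, Z=0) weight 3/1100
  … 27 more
Group by Y:
  weight(Y=0) = 3/100
  weight(Y=1) = 1/50
  weight(Y=2) = 3/50
Total weight = 3/100 + 1/50 + 3/50 = 11/100
P(Y=0 | obs) = 3/100 / 11/100 = 3/11
P(Y=1 | obs) = 1/50 / 11/100 = 2/11
P(Y=2 | obs) = 3/50 / 11/100 = 6/11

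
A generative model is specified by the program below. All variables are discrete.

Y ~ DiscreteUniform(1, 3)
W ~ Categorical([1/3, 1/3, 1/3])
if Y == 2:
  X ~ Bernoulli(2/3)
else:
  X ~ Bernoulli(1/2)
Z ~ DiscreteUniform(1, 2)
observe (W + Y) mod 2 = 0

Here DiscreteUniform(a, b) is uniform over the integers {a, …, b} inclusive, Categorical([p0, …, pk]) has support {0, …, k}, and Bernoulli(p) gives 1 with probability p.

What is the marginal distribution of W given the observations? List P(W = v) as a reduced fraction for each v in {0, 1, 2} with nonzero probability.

Enumerate traces; 16 have nonzero weight after conditioning:
  (Y=1, W=1, X=0, Z=1) weight 1/36
  (Y=1, W=1, X=0, Z=2) weight 1/36
  (Y=1, W=1, X=1, Z=1) weight 1/36
  (Y=1, W=1, X=1, Z=2) weight 1/36
  (Y=2, W=0, X=0, Z=1) weight 1/54
  (Y=2, W=0, X=0, Z=2) weight 1/54
  (Y=2, W=0, X=1, Z=1) weight 1/27
  (Y=2, W=0, X=1, Z=2) weight 1/27
  (Y=2, W=2, X=0, Z=1) weight 1/54
  … 7 more
Group by W:
  weight(W=0) = 1/9
  weight(W=1) = 2/9
  weight(W=2) = 1/9
Total weight = 1/9 + 2/9 + 1/9 = 4/9
P(W=0 | obs) = 1/9 / 4/9 = 1/4
P(W=1 | obs) = 2/9 / 4/9 = 1/2
P(W=2 | obs) = 1/9 / 4/9 = 1/4

P(W=0) = 1/4, P(W=1) = 1/2, P(W=2) = 1/4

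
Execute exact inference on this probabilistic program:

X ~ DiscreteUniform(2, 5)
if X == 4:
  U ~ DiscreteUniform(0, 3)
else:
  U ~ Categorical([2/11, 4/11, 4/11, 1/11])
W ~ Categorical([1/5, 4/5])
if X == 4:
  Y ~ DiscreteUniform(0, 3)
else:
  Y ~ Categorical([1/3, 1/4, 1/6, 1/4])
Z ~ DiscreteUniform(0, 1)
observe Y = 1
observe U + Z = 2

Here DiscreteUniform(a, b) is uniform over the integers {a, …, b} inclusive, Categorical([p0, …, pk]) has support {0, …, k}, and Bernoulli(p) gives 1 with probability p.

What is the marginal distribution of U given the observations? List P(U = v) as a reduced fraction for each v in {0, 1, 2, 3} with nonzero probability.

Enumerate traces; 16 have nonzero weight after conditioning:
  (X=2, U=1, W=0, Y=1, Z=1) weight 1/440
  (X=2, U=1, W=1, Y=1, Z=1) weight 1/110
  (X=2, U=2, W=0, Y=1, Z=0) weight 1/440
  (X=2, U=2, W=1, Y=1, Z=0) weight 1/110
  (X=3, U=1, W=0, Y=1, Z=1) weight 1/440
  (X=3, U=1, W=1, Y=1, Z=1) weight 1/110
  (X=3, U=2, W=0, Y=1, Z=0) weight 1/440
  (X=3, U=2, W=1, Y=1, Z=0) weight 1/110
  … 8 more
Group by U:
  weight(U=1) = 59/1408
  weight(U=2) = 59/1408
Total weight = 59/1408 + 59/1408 = 59/704
P(U=1 | obs) = 59/1408 / 59/704 = 1/2
P(U=2 | obs) = 59/1408 / 59/704 = 1/2

P(U=1) = 1/2, P(U=2) = 1/2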